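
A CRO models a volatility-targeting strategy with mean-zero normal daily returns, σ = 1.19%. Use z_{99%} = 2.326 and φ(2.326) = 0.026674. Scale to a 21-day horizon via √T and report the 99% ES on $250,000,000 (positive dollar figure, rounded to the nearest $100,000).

σ_{21d} = 1.19% × √21 = 5.453%.
ES multiplier = φ(z)/(1−α) = 0.026674/0.01 = 2.667.
ES = 5.453% × 2.667 = 14.543%; on $250,000,000: $36,357,500.

$36,400,000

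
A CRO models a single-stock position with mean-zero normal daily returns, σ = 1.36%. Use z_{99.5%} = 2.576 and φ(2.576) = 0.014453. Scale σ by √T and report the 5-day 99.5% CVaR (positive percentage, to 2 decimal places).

σ_{5d} = 1.36% × √5 = 3.041%.
ES multiplier = φ(z)/(1−α) = 0.014453/0.005 = 2.891.
ES = 3.041% × 2.891 = 8.792%.

8.79%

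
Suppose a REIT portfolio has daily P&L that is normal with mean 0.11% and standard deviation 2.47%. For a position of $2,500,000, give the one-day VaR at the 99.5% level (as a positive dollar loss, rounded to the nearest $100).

At 99.5% one-sided, z = 2.576.
VaR = −μ + z·σ = −(0.11%) + 2.576 × 2.47% = 6.253%.
On $2,500,000: 0.06253 × $2,500,000 = $156,325.

$156,300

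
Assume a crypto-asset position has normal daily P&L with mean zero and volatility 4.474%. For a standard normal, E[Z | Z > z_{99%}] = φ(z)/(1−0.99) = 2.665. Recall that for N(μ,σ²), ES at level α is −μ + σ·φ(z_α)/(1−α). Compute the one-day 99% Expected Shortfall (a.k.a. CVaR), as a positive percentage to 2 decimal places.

11.92%

ES = 4.474% × 2.665 = 11.923%.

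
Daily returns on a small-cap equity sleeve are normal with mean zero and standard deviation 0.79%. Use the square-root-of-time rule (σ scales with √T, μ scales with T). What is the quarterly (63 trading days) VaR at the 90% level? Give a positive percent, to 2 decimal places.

8.04%

At 90%, z = 1.282.
σ_{63d} = 0.79% × √63 = 6.270%.
VaR = 1.282 × 6.270% = 8.038%.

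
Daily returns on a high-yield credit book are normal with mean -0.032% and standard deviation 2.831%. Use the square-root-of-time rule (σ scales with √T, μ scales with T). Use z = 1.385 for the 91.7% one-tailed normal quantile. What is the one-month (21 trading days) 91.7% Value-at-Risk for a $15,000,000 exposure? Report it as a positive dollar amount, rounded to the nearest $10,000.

σ_{21d} = 2.831% × √21 = 12.973%; μ_{21d} = 21 × -0.032% = -0.672%.
VaR = −(-0.672%) + 1.385 × 12.973% = 18.640%.
On $15,000,000: 0.18640 × $15,000,000 = $2,796,000.

$2,800,000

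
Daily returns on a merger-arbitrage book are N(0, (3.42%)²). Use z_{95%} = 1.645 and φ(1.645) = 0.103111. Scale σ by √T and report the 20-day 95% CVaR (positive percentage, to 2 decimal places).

σ_{20d} = 3.42% × √20 = 15.295%.
ES multiplier = φ(z)/(1−α) = 0.103111/0.05 = 2.062.
ES = 15.295% × 2.062 = 31.538%.

31.54%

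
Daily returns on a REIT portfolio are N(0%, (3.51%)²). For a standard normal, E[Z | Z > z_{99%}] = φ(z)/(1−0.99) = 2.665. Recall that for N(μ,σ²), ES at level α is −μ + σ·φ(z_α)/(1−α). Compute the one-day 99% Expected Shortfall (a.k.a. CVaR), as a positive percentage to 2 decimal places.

ES = 3.51% × 2.665 = 9.354%.

9.35%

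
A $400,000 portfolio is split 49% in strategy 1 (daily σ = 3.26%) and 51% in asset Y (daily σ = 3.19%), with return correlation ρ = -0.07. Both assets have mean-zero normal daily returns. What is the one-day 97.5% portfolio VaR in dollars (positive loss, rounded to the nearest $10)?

σ_p² = 0.49²·3.26² + 0.51²·3.19² + 2·-0.07·0.49·0.51·3.26·3.19 = 4.8347 (%²).
σ_p = √4.8347 = 2.199%.
At 97.5%, z = 1.960.
VaR = 1.960 × 2.199% = 4.310%; on $400,000 that is $17,240.

$17,240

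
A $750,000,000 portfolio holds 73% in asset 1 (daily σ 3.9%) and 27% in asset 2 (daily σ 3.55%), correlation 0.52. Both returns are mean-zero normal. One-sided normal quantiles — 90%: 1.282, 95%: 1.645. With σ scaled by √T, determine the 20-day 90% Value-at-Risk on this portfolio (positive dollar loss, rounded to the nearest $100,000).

σ_p = √(0.73²·3.9² + 0.27²·3.55² + 2·0.52·0.73·0.27·3.9·3.55) = 3.444%.
σ_{20d} = 3.444% × √20 = 15.402%.
VaR = 1.282 × 15.402% = 19.745%; on $750,000,000 that is $148,087,500.

$148,100,000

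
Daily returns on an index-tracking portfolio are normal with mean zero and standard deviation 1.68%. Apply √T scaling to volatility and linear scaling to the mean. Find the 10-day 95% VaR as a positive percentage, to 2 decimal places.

8.74%

At 95%, z = 1.645.
σ_{10d} = 1.68% × √10 = 5.313%.
VaR = 1.645 × 5.313% = 8.740%.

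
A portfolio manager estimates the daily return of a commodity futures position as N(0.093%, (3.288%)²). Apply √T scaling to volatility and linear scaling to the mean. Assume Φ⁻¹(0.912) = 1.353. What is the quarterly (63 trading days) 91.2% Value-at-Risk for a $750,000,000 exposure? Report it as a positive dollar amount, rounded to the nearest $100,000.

σ_{63d} = 3.288% × √63 = 26.098%; μ_{63d} = 63 × 0.093% = 5.859%.
VaR = −(5.859%) + 1.353 × 26.098% = 29.452%.
On $750,000,000: 0.29452 × $750,000,000 = $220,890,000.

$220,900,000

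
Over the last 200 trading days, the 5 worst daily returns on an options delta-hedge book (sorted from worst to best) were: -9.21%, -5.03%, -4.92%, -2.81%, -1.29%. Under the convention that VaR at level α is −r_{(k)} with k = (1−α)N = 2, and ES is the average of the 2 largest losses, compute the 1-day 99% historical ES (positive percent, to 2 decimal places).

The 2 worst returns sum to -14.24%.
ES = −(-14.24%) / 2 = 7.12%.

7.12%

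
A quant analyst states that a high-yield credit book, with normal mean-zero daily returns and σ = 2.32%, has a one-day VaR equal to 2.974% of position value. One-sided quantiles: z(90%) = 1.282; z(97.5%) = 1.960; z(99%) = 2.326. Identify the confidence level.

Implied z = VaR/σ = 2.974 / 2.32 = 1.282.
This matches z(90%) = 1.282.

90%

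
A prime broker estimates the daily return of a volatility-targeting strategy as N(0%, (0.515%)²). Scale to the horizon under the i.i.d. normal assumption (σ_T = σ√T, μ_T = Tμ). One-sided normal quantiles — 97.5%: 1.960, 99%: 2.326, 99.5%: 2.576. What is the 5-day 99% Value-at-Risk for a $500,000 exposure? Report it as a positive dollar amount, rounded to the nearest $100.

σ_{5d} = 0.515% × √5 = 1.152%.
VaR = 2.326 × 1.152% = 2.680%.
On $500,000: 0.02680 × $500,000 = $13,400.

$13,400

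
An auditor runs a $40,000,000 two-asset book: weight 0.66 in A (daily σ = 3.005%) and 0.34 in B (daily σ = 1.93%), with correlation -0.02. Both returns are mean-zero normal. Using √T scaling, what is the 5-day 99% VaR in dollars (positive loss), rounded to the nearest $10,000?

$4,320,000

σ_p = √(0.66²·3.005² + 0.34²·1.93² + 2·-0.02·0.66·0.34·3.005·1.93) = 2.077%.
σ_{5d} = 2.077% × √5 = 4.644%.
z(99%) = 2.326.
VaR = 2.326 × 4.644% = 10.802%; on $40,000,000 that is $4,320,800.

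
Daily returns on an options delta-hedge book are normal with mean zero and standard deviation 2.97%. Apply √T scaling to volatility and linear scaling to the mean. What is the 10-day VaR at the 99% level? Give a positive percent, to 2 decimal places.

21.85%

At 99%, z = 2.326.
σ_{10d} = 2.97% × √10 = 9.392%.
VaR = 2.326 × 9.392% = 21.846%.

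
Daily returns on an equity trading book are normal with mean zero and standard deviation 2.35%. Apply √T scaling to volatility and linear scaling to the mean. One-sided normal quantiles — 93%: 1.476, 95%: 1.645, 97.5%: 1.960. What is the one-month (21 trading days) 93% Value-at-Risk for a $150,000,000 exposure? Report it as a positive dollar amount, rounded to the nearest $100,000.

$23,800,000

σ_{21d} = 2.35% × √21 = 10.769%.
VaR = 1.476 × 10.769% = 15.895%.
On $150,000,000: 0.15895 × $150,000,000 = $23,842,500.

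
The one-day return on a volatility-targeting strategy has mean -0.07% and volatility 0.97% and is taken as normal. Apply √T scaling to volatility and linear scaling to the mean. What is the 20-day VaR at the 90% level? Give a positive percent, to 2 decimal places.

At 90%, z = 1.282.
σ_{20d} = 0.97% × √20 = 4.338%; μ_{20d} = 20 × -0.07% = -1.400%.
VaR = −(-1.400%) + 1.282 × 4.338% = 6.961%.

6.96%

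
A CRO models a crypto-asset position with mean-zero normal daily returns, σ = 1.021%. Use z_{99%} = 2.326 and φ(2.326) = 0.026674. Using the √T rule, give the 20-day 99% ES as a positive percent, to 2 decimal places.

12.18%

σ_{20d} = 1.021% × √20 = 4.566%.
ES multiplier = φ(z)/(1−α) = 0.026674/0.01 = 2.667.
ES = 4.566% × 2.667 = 12.178%.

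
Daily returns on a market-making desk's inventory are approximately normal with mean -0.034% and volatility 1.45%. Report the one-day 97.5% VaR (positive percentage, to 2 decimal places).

At 97.5% one-sided, z = 1.960.
VaR = −μ + z·σ = −(-0.034%) + 1.960 × 1.45% = 2.876%.

2.88%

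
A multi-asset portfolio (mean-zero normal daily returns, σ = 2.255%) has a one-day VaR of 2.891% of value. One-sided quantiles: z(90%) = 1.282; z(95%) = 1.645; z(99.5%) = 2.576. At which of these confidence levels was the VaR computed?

90%

Implied z = VaR/σ = 2.891 / 2.255 = 1.282.
This matches z(90%) = 1.282.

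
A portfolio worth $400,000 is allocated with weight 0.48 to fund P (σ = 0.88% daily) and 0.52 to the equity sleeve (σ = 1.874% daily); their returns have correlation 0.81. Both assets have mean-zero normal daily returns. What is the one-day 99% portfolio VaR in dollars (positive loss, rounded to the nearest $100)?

σ_p² = 0.48²·0.88² + 0.52²·1.874² + 2·0.81·0.48·0.52·0.88·1.874 = 1.7949 (%²).
σ_p = √1.7949 = 1.340%.
At 99%, z = 2.326.
VaR = 2.326 × 1.340% = 3.117%; on $400,000 that is $12,468.

$12,500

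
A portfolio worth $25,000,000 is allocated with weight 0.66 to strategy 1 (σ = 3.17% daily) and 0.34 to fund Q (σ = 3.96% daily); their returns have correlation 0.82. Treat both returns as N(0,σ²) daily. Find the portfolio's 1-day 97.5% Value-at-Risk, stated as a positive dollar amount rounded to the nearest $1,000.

$1,611,000

σ_p² = 0.66²·3.17² + 0.34²·3.96² + 2·0.82·0.66·0.34·3.17·3.96 = 10.8099 (%²).
σ_p = √10.8099 = 3.288%.
At 97.5%, z = 1.960.
VaR = 1.960 × 3.288% = 6.444%; on $25,000,000 that is $1,611,000.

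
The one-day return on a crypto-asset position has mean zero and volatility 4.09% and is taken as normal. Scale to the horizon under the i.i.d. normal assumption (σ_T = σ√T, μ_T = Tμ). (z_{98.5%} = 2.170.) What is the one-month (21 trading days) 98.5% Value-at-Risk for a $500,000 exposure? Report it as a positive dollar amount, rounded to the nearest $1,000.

$203,000

σ_{21d} = 4.09% × √21 = 18.743%.
VaR = 2.170 × 18.743% = 40.672%.
On $500,000: 0.40672 × $500,000 = $203,360.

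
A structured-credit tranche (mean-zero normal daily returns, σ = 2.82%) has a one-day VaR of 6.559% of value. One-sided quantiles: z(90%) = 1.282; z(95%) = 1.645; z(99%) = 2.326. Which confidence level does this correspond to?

99%

Implied z = VaR/σ = 6.559 / 2.82 = 2.326.
This matches z(99%) = 2.326.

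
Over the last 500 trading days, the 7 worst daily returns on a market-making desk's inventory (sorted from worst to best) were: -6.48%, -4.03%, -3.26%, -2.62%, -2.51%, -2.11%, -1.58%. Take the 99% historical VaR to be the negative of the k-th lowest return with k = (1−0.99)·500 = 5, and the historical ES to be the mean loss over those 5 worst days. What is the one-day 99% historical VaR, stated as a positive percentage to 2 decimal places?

k = 5; the 5th lowest return is -2.51%, so VaR = 2.51%.

2.51%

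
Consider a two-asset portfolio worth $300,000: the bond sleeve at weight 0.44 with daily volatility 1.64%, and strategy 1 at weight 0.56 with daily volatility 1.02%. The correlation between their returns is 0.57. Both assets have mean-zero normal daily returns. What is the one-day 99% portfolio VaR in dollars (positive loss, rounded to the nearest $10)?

$8,010

σ_p² = 0.44²·1.64² + 0.56²·1.02² + 2·0.57·0.44·0.56·1.64·1.02 = 1.3169 (%²).
σ_p = √1.3169 = 1.148%.
At 99%, z = 2.326.
VaR = 2.326 × 1.148% = 2.670%; on $300,000 that is $8,010.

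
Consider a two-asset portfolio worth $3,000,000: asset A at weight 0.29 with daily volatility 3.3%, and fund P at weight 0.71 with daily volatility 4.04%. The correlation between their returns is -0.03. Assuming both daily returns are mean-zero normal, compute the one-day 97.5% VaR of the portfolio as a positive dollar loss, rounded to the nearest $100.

σ_p² = 0.29²·3.3² + 0.71²·4.04² + 2·-0.03·0.29·0.71·3.3·4.04 = 8.9789 (%²).
σ_p = √8.9789 = 2.996%.
At 97.5%, z = 1.960.
VaR = 1.960 × 2.996% = 5.872%; on $3,000,000 that is $176,160.

$176,200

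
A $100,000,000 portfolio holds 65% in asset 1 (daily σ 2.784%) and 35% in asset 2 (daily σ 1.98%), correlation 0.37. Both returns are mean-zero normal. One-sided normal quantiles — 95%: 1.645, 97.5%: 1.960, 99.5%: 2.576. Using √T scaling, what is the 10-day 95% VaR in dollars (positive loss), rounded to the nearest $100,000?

$11,300,000

σ_p = √(0.65²·2.784² + 0.35²·1.98² + 2·0.37·0.65·0.35·2.784·1.98) = 2.164%.
σ_{10d} = 2.164% × √10 = 6.843%.
VaR = 1.645 × 6.843% = 11.257%; on $100,000,000 that is $11,257,000.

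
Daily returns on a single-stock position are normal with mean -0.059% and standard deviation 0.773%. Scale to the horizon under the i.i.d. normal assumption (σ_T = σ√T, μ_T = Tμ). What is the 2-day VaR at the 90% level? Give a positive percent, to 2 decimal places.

At 90%, z = 1.282.
σ_{2d} = 0.773% × √2 = 1.093%; μ_{2d} = 2 × -0.059% = -0.118%.
VaR = −(-0.118%) + 1.282 × 1.093% = 1.519%.

1.52%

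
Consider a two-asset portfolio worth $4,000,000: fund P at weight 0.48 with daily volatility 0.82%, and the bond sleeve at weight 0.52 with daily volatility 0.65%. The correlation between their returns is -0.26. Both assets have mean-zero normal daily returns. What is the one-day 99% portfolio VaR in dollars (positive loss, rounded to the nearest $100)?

$41,600

σ_p² = 0.48²·0.82² + 0.52²·0.65² + 2·-0.26·0.48·0.52·0.82·0.65 = 0.2000 (%²).
σ_p = √0.2000 = 0.447%.
At 99%, z = 2.326.
VaR = 2.326 × 0.447% = 1.040%; on $4,000,000 that is $41,600.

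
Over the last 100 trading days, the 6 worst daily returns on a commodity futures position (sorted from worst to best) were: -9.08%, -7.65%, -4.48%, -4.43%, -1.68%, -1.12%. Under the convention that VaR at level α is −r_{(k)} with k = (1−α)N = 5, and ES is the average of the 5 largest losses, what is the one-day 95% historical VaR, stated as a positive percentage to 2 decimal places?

k = 5; the 5th lowest return is -1.68%, so VaR = 1.68%.

1.68%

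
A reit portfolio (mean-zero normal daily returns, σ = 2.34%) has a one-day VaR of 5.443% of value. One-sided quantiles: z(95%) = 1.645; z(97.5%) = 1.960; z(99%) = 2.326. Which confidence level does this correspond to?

99%

Implied z = VaR/σ = 5.443 / 2.34 = 2.326.
This matches z(99%) = 2.326.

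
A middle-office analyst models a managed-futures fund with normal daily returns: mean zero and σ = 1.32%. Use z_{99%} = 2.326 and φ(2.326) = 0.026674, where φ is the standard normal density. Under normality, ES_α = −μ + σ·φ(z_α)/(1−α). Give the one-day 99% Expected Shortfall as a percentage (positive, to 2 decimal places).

Tail multiplier: φ(z)/(1−α) = 0.026674 / 0.01 = 2.667.
ES = 1.32% × 2.667 = 3.520%.

3.52%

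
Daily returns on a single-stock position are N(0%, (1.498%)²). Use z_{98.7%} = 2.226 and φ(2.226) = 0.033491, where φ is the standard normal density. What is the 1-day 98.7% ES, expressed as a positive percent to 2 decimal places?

3.86%

Tail multiplier: φ(z)/(1−α) = 0.033491 / 0.013 = 2.576.
ES = 1.498% × 2.576 = 3.859%.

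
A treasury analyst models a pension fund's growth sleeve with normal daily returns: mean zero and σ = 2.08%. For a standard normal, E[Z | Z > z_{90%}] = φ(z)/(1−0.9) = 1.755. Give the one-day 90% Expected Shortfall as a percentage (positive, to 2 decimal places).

3.65%

ES = 2.08% × 1.755 = 3.650%.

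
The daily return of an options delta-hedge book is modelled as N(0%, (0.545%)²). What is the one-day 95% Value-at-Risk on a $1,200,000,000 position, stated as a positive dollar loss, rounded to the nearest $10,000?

$10,760,000

At 95% one-sided, z = 1.645.
VaR = z·σ = 1.645 × 0.545% = 0.897%.
On $1,200,000,000: 0.00897 × $1,200,000,000 = $10,764,000.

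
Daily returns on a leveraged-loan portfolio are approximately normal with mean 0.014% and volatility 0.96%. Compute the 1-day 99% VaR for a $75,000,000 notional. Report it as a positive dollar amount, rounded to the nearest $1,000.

$1,664,000

At 99% one-sided, z = 2.326.
VaR = −μ + z·σ = −(0.014%) + 2.326 × 0.96% = 2.219%.
On $75,000,000: 0.02219 × $75,000,000 = $1,664,250.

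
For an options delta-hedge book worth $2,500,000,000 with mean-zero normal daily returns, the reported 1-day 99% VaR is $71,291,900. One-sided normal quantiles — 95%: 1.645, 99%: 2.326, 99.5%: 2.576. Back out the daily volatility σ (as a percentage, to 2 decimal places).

VaR as a fraction: $71,291,900 / $2,500,000,000 = 2.852%.
σ = VaR / z = 2.852% / 2.326 = 1.226%.

1.23%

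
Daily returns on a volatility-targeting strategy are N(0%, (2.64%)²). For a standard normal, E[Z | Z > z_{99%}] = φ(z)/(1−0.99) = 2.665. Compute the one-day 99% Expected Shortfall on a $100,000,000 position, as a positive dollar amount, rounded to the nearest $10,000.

$7,040,000

ES = 2.64% × 2.665 = 7.036%.
On $100,000,000: 0.07036 × $100,000,000 = $7,036,000.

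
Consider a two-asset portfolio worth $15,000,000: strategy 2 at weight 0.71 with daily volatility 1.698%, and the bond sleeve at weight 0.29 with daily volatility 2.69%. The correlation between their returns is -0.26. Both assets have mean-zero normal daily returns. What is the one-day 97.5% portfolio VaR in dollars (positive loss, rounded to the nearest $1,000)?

$369,000

σ_p² = 0.71²·1.698² + 0.29²·2.69² + 2·-0.26·0.71·0.29·1.698·2.69 = 1.5729 (%²).
σ_p = √1.5729 = 1.254%.
At 97.5%, z = 1.960.
VaR = 1.960 × 1.254% = 2.458%; on $15,000,000 that is $368,700.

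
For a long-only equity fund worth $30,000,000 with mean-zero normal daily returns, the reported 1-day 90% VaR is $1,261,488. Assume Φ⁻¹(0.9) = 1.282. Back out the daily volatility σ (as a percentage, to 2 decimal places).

3.28%

VaR as a fraction: $1,261,488 / $30,000,000 = 4.205%.
σ = VaR / z = 4.205% / 1.282 = 3.280%.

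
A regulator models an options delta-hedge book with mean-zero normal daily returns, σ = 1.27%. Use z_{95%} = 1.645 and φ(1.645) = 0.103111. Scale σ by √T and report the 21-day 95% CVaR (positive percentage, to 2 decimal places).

σ_{21d} = 1.27% × √21 = 5.820%.
ES multiplier = φ(z)/(1−α) = 0.103111/0.05 = 2.062.
ES = 5.820% × 2.062 = 12.001%.

12.00%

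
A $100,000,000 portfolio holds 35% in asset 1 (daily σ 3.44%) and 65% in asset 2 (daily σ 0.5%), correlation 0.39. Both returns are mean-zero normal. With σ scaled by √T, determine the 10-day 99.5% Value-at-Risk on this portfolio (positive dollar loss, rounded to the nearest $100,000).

σ_p = √(0.35²·3.44² + 0.65²·0.5² + 2·0.39·0.35·0.65·3.44·0.5) = 1.364%.
σ_{10d} = 1.364% × √10 = 4.313%.
z(99.5%) = 2.576.
VaR = 2.576 × 4.313% = 11.110%; on $100,000,000 that is $11,110,000.

$11,100,000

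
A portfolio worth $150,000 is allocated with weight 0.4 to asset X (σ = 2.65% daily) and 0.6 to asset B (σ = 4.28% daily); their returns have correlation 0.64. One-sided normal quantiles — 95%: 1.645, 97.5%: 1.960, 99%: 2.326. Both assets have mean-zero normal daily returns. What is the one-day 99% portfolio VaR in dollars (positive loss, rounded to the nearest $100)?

$11,700

σ_p² = 0.4²·2.65² + 0.6²·4.28² + 2·0.64·0.4·0.6·2.65·4.28 = 11.2025 (%²).
σ_p = √11.2025 = 3.347%.
VaR = 2.326 × 3.347% = 7.785%; on $150,000 that is $11,678.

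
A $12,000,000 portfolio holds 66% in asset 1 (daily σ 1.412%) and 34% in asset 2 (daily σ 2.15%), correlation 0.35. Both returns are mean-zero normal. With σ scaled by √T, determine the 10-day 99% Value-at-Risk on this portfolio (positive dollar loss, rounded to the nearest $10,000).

σ_p = √(0.66²·1.412² + 0.34²·2.15² + 2·0.35·0.66·0.34·1.412·2.15) = 1.371%.
σ_{10d} = 1.371% × √10 = 4.335%.
z(99%) = 2.326.
VaR = 2.326 × 4.335% = 10.083%; on $12,000,000 that is $1,209,960.

$1,210,000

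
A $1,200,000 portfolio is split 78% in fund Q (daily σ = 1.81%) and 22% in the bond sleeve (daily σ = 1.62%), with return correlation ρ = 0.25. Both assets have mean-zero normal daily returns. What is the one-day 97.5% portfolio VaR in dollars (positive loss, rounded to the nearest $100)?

σ_p² = 0.78²·1.81² + 0.22²·1.62² + 2·0.25·0.78·0.22·1.81·1.62 = 2.3718 (%²).
σ_p = √2.3718 = 1.540%.
At 97.5%, z = 1.960.
VaR = 1.960 × 1.540% = 3.018%; on $1,200,000 that is $36,216.

$36,200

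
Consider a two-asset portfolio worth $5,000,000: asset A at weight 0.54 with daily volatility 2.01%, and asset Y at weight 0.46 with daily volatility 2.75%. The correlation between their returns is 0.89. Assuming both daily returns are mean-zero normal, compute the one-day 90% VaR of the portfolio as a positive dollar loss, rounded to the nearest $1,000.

$146,000

σ_p² = 0.54²·2.01² + 0.46²·2.75² + 2·0.89·0.54·0.46·2.01·2.75 = 5.2223 (%²).
σ_p = √5.2223 = 2.285%.
At 90%, z = 1.282.
VaR = 1.282 × 2.285% = 2.929%; on $5,000,000 that is $146,450.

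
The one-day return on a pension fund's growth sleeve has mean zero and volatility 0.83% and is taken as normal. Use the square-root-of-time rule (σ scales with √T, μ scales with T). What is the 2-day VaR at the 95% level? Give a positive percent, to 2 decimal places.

At 95%, z = 1.645.
σ_{2d} = 0.83% × √2 = 1.174%.
VaR = 1.645 × 1.174% = 1.931%.

1.93%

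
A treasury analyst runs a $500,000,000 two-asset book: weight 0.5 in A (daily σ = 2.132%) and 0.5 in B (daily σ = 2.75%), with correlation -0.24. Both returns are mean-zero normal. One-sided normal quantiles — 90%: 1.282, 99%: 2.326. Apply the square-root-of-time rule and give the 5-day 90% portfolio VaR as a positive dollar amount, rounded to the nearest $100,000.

$21,800,000

σ_p = √(0.5²·2.132² + 0.5²·2.75² + 2·-0.24·0.5·0.5·2.132·2.75) = 1.524%.
σ_{5d} = 1.524% × √5 = 3.408%.
VaR = 1.282 × 3.408% = 4.369%; on $500,000,000 that is $21,845,000.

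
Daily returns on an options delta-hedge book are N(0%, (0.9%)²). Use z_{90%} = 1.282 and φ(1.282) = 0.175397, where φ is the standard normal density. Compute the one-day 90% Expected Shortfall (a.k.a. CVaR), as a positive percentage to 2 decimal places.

Tail multiplier: φ(z)/(1−α) = 0.175397 / 0.1 = 1.754.
ES = 0.9% × 1.754 = 1.579%.

1.58%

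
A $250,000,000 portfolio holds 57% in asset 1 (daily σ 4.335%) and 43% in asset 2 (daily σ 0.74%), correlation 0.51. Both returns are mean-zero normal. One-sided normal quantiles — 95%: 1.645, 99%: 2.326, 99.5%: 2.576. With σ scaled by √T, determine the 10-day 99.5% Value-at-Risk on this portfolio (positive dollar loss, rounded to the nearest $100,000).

$53,900,000

σ_p = √(0.57²·4.335² + 0.43²·0.74² + 2·0.51·0.57·0.43·4.335·0.74) = 2.647%.
σ_{10d} = 2.647% × √10 = 8.371%.
VaR = 2.576 × 8.371% = 21.564%; on $250,000,000 that is $53,910,000.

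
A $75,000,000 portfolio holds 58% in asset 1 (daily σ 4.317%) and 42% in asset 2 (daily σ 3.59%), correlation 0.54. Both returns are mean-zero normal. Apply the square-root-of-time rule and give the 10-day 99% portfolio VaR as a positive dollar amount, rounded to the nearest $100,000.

σ_p = √(0.58²·4.317² + 0.42²·3.59² + 2·0.54·0.58·0.42·4.317·3.59) = 3.552%.
σ_{10d} = 3.552% × √10 = 11.232%.
z(99%) = 2.326.
VaR = 2.326 × 11.232% = 26.126%; on $75,000,000 that is $19,594,500.

$19,600,000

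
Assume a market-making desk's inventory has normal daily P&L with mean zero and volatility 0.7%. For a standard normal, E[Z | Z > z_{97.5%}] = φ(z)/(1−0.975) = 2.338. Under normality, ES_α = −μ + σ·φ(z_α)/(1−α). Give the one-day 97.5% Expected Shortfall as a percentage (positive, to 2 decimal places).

ES = 0.7% × 2.338 = 1.637%.

1.64%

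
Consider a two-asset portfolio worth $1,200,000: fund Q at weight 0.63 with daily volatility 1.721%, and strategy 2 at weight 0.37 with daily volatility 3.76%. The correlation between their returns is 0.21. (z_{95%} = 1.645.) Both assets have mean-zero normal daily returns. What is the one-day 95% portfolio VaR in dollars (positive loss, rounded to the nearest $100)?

σ_p² = 0.63²·1.721² + 0.37²·3.76² + 2·0.21·0.63·0.37·1.721·3.76 = 3.7445 (%²).
σ_p = √3.7445 = 1.935%.
VaR = 1.645 × 1.935% = 3.183%; on $1,200,000 that is $38,196.

$38,200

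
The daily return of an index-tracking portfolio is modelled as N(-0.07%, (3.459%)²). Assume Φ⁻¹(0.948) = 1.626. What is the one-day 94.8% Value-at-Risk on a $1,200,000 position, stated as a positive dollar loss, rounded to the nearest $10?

VaR = −μ + z·σ = −(-0.07%) + 1.626 × 3.459% = 5.694%.
On $1,200,000: 0.05694 × $1,200,000 = $68,328.

$68,330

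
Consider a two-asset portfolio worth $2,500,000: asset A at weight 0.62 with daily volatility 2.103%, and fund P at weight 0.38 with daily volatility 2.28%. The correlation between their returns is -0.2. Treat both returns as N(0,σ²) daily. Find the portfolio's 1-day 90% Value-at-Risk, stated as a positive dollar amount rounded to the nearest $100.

σ_p² = 0.62²·2.103² + 0.38²·2.28² + 2·-0.2·0.62·0.38·2.103·2.28 = 1.9988 (%²).
σ_p = √1.9988 = 1.414%.
At 90%, z = 1.282.
VaR = 1.282 × 1.414% = 1.813%; on $2,500,000 that is $45,325.

$45,300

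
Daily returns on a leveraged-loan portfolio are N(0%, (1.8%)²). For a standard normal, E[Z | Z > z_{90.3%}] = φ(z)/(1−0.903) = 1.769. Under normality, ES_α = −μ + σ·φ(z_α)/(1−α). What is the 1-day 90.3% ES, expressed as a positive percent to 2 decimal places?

ES = 1.8% × 1.769 = 3.184%.

3.18%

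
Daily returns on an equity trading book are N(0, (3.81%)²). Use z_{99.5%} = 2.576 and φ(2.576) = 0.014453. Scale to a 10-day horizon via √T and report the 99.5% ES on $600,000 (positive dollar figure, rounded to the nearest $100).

σ_{10d} = 3.81% × √10 = 12.048%.
ES multiplier = φ(z)/(1−α) = 0.014453/0.005 = 2.891.
ES = 12.048% × 2.891 = 34.831%; on $600,000: $208,986.

$209,000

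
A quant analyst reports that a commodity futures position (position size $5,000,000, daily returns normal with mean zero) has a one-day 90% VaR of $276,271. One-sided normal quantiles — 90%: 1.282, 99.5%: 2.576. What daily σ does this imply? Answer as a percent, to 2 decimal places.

VaR as a fraction: $276,271 / $5,000,000 = 5.525%.
σ = VaR / z = 5.525% / 1.282 = 4.310%.

4.31%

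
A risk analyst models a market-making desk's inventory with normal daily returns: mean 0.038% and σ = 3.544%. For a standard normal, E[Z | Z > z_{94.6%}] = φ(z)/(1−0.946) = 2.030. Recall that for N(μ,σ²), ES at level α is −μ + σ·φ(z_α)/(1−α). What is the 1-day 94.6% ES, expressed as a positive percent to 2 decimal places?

ES = −(0.038%) + 3.544% × 2.030 = 7.156%.

7.16%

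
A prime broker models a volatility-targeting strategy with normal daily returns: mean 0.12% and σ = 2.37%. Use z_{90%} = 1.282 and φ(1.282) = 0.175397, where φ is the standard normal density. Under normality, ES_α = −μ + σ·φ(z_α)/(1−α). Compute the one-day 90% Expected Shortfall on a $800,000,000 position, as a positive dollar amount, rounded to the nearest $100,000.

Tail multiplier: φ(z)/(1−α) = 0.175397 / 0.1 = 1.754.
ES = −(0.12%) + 2.37% × 1.754 = 4.037%.
On $800,000,000: 0.04037 × $800,000,000 = $32,296,000.

$32,300,000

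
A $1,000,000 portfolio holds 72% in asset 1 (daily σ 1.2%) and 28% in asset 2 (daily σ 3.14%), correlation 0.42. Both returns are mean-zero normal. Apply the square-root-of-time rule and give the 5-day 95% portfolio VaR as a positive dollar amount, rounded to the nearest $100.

σ_p = √(0.72²·1.2² + 0.28²·3.14² + 2·0.42·0.72·0.28·1.2·3.14) = 1.469%.
σ_{5d} = 1.469% × √5 = 3.285%.
z(95%) = 1.645.
VaR = 1.645 × 3.285% = 5.404%; on $1,000,000 that is $54,040.

$54,000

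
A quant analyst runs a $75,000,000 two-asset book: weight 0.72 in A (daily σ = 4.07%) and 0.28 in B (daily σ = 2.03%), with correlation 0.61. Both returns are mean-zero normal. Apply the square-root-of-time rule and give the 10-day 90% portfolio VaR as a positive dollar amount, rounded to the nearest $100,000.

σ_p = √(0.72²·4.07² + 0.28²·2.03² + 2·0.61·0.72·0.28·4.07·2.03) = 3.308%.
σ_{10d} = 3.308% × √10 = 10.461%.
z(90%) = 1.282.
VaR = 1.282 × 10.461% = 13.411%; on $75,000,000 that is $10,058,250.

$10,100,000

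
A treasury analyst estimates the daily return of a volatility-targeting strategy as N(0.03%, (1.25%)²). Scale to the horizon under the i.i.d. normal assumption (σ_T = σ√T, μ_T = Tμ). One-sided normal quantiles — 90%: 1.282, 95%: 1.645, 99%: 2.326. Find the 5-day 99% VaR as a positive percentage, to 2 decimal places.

σ_{5d} = 1.25% × √5 = 2.795%; μ_{5d} = 5 × 0.03% = 0.150%.
VaR = −(0.150%) + 2.326 × 2.795% = 6.351%.

6.35%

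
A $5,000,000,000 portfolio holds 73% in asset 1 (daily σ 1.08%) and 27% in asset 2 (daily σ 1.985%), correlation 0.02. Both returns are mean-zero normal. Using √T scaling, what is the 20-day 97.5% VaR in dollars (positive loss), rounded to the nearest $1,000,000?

$422,000,000

σ_p = √(0.73²·1.08² + 0.27²·1.985² + 2·0.02·0.73·0.27·1.08·1.985) = 0.962%.
σ_{20d} = 0.962% × √20 = 4.302%.
z(97.5%) = 1.960.
VaR = 1.960 × 4.302% = 8.432%; on $5,000,000,000 that is $421,600,000.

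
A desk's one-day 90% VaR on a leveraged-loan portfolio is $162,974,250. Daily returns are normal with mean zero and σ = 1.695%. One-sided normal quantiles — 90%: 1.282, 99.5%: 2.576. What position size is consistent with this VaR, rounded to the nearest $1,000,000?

$7,500,000,000

VaR as a fraction of value: z·σ = 1.282 × 1.695% = 2.17299%.
Position = $162,974,250 / 0.0217299 = $7,500,000,000.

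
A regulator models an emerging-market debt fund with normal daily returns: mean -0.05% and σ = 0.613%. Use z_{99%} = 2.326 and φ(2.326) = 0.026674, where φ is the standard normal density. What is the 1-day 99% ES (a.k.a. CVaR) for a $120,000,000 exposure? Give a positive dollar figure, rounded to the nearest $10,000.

Tail multiplier: φ(z)/(1−α) = 0.026674 / 0.01 = 2.667.
ES = −(-0.05%) + 0.613% × 2.667 = 1.685%.
On $120,000,000: 0.01685 × $120,000,000 = $2,022,000.

$2,020,000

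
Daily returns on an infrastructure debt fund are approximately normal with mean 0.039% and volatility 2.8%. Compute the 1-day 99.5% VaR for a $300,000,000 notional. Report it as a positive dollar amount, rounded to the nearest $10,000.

At 99.5% one-sided, z = 2.576.
VaR = −μ + z·σ = −(0.039%) + 2.576 × 2.8% = 7.174%.
On $300,000,000: 0.07174 × $300,000,000 = $21,522,000.

$21,520,000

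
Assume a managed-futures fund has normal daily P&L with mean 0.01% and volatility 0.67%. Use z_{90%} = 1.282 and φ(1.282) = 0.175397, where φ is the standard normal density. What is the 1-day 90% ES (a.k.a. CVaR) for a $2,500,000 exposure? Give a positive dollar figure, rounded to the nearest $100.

$29,100

Tail multiplier: φ(z)/(1−α) = 0.175397 / 0.1 = 1.754.
ES = −(0.01%) + 0.67% × 1.754 = 1.165%.
On $2,500,000: 0.01165 × $2,500,000 = $29,125.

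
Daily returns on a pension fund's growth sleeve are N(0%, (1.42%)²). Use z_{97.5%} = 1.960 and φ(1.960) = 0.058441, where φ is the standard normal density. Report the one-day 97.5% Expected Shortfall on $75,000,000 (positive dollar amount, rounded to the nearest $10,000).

$2,490,000

Tail multiplier: φ(z)/(1−α) = 0.058441 / 0.025 = 2.338.
ES = 1.42% × 2.338 = 3.320%.
On $75,000,000: 0.03320 × $75,000,000 = $2,490,000.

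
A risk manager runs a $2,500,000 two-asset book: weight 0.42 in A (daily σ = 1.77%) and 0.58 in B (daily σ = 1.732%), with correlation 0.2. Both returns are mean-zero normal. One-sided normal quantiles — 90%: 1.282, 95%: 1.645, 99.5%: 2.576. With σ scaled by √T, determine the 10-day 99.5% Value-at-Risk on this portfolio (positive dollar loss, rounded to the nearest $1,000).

$278,000

σ_p = √(0.42²·1.77² + 0.58²·1.732² + 2·0.2·0.42·0.58·1.77·1.732) = 1.364%.
σ_{10d} = 1.364% × √10 = 4.313%.
VaR = 2.576 × 4.313% = 11.110%; on $2,500,000 that is $277,750.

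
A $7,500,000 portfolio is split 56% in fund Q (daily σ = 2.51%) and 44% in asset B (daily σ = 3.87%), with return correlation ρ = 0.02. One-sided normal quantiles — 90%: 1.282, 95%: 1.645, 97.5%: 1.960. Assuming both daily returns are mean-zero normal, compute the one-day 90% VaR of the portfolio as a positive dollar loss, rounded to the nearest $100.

σ_p² = 0.56²·2.51² + 0.44²·3.87² + 2·0.02·0.56·0.44·2.51·3.87 = 4.9710 (%²).
σ_p = √4.9710 = 2.230%.
VaR = 1.282 × 2.230% = 2.859%; on $7,500,000 that is $214,425.

$214,400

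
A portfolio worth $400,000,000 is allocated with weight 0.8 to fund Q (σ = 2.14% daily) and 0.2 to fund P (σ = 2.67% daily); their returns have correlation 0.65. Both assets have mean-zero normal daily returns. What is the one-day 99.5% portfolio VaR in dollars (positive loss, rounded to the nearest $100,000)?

$21,600,000

σ_p² = 0.8²·2.14² + 0.2²·2.67² + 2·0.65·0.8·0.2·2.14·2.67 = 4.4046 (%²).
σ_p = √4.4046 = 2.099%.
At 99.5%, z = 2.576.
VaR = 2.576 × 2.099% = 5.407%; on $400,000,000 that is $21,628,000.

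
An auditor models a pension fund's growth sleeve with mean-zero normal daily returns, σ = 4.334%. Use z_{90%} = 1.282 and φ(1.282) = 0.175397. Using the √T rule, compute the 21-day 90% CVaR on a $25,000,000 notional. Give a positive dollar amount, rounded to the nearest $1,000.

σ_{21d} = 4.334% × √21 = 19.861%.
ES multiplier = φ(z)/(1−α) = 0.175397/0.1 = 1.754.
ES = 19.861% × 1.754 = 34.836%; on $25,000,000: $8,709,000.

$8,709,000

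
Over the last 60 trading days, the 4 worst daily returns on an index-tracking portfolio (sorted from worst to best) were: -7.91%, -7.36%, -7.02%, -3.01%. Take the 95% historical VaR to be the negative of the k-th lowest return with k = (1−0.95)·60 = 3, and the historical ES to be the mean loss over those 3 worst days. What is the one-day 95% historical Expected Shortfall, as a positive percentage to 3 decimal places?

The 3 worst returns sum to -22.29%.
ES = −(-22.29%) / 3 = 7.43% ≈ 7.430%.

7.430%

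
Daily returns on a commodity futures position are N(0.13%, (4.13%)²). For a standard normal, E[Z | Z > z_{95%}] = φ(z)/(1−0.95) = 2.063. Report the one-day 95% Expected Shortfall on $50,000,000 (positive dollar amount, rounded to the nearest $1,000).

$4,195,000

ES = −(0.13%) + 4.13% × 2.063 = 8.390%.
On $50,000,000: 0.08390 × $50,000,000 = $4,195,000.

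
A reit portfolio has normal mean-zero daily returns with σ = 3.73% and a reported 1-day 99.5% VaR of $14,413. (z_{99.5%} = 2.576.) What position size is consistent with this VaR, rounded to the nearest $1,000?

$150,000

VaR as a fraction of value: z·σ = 2.576 × 3.73% = 9.60848%.
Position = $14,413 / 0.0960848 = $150,003.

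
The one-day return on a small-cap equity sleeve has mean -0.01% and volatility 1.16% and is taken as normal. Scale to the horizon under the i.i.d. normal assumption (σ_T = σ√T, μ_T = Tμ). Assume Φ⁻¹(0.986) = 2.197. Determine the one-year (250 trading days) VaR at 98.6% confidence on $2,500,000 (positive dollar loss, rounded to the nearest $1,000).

$1,070,000

σ_{250d} = 1.16% × √250 = 18.341%; μ_{250d} = 250 × -0.01% = -2.500%.
VaR = −(-2.500%) + 2.197 × 18.341% = 42.795%.
On $2,500,000: 0.42795 × $2,500,000 = $1,069,875.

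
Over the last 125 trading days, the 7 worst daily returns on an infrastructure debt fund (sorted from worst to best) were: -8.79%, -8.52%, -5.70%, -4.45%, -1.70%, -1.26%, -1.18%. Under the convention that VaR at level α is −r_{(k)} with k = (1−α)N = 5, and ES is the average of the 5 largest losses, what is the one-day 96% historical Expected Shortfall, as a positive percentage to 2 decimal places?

The 5 worst returns sum to -29.16%.
ES = −(-29.16%) / 5 = 5.832% ≈ 5.83%.

5.83%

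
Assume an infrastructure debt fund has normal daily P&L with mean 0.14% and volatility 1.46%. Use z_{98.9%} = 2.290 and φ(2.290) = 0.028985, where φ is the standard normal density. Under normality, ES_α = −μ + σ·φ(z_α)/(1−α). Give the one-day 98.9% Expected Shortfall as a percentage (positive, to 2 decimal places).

3.71%

Tail multiplier: φ(z)/(1−α) = 0.028985 / 0.011 = 2.635.
ES = −(0.14%) + 1.46% × 2.635 = 3.707%.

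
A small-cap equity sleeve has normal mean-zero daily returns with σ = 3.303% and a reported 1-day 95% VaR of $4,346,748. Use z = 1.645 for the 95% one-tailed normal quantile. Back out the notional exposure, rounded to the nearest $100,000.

VaR as a fraction of value: z·σ = 1.645 × 3.303% = 5.43344%.
Position = $4,346,748 / 0.0543343 = $80,000,000.

$80,000,000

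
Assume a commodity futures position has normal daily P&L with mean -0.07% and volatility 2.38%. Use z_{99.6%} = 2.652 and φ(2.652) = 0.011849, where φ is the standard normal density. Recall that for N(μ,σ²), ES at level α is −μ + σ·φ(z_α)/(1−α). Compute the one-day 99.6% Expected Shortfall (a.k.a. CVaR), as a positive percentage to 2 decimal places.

7.12%

Tail multiplier: φ(z)/(1−α) = 0.011849 / 0.004 = 2.962.
ES = −(-0.07%) + 2.38% × 2.962 = 7.120%.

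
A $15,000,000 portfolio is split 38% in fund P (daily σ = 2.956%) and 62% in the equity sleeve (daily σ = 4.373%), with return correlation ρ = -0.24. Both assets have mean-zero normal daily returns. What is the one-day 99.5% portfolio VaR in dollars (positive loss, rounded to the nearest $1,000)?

$1,033,000

σ_p² = 0.38²·2.956² + 0.62²·4.373² + 2·-0.24·0.38·0.62·2.956·4.373 = 7.1508 (%²).
σ_p = √7.1508 = 2.674%.
At 99.5%, z = 2.576.
VaR = 2.576 × 2.674% = 6.888%; on $15,000,000 that is $1,033,200.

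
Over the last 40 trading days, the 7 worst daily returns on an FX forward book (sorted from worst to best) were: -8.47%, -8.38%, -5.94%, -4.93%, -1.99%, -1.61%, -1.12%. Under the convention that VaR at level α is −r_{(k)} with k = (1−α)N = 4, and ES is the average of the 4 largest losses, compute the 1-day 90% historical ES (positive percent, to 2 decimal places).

6.93%

The 4 worst returns sum to -27.72%.
ES = −(-27.72%) / 4 = 6.93%.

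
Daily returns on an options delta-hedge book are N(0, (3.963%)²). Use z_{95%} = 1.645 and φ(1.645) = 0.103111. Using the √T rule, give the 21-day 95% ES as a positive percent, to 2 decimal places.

σ_{21d} = 3.963% × √21 = 18.161%.
ES multiplier = φ(z)/(1−α) = 0.103111/0.05 = 2.062.
ES = 18.161% × 2.062 = 37.448%.

37.45%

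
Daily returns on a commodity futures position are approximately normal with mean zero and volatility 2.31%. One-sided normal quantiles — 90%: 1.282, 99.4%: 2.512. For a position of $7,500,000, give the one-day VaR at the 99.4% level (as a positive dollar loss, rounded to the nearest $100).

VaR = z·σ = 2.512 × 2.31% = 5.803%.
On $7,500,000: 0.05803 × $7,500,000 = $435,225.

$435,200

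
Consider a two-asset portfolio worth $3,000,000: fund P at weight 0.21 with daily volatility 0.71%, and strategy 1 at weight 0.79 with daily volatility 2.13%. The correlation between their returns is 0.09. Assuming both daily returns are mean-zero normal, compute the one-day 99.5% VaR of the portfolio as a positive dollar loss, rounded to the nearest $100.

σ_p² = 0.21²·0.71² + 0.79²·2.13² + 2·0.09·0.21·0.79·0.71·2.13 = 2.8989 (%²).
σ_p = √2.8989 = 1.703%.
At 99.5%, z = 2.576.
VaR = 2.576 × 1.703% = 4.387%; on $3,000,000 that is $131,610.

$131,600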